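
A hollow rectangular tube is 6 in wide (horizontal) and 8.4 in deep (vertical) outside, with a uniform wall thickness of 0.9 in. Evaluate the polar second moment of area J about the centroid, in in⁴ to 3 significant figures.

Decompose the section into non-overlapping parts with the origin at the bottom-left of its bounding rectangle.
Outer rectangle: 6 × 8.4, A = 50.4 in², y = 4.2 in, Ī = 296.35 in⁴.
Inner void (subtracted): 4.2 × 6.6, A = 27.72 in², y = 4.2 in, Ī = 100.62 in⁴.
By symmetry the centroid is at mid-height, ȳ = 4.2 in.
All pieces are centred on the centroidal x-axis, so I = ΣĪ (holes subtracted) = 195.73 in⁴.
Repeating about the centroidal y-axis gives I_y = 110.45 in⁴.
Polar second moment: J = I_x + I_y = 306.18 in⁴.

J ≈ 306 in⁴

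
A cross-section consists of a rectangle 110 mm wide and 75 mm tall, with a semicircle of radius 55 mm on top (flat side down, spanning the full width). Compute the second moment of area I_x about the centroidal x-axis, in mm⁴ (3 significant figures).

I_x ≈ 1.60 × 10⁷ mm⁴

Split into non-overlapping primitives; take the origin at the lower-left of the bounding box.
Rectangular body: 110 × 75, A = 8 250 mm², y = 37.5 mm, Ī = 3 867 188 mm⁴.
Semicircular cap: semicircle r = 55, A = 4751.7 mm², y = 98.343 mm, Ī = 1 004 345 mm⁴.
Centroid: ȳ = ΣA·y / ΣA = 59.736 mm.
Transfer each piece to the centroidal x-axis using Ī + A·d² with d = y − 59.736:
  rectangular body: d = -22.236 mm → contributes +7 946 286 mm⁴
  semicircular cap: d = 38.607 mm → contributes +8 086 622 mm⁴
Total I = 16 032 909 mm⁴.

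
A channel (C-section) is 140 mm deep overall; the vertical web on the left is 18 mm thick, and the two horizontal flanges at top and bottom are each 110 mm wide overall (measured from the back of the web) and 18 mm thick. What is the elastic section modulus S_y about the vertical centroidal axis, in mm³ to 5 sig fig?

Break the section into simple shapes (no overlaps), measuring from the bottom-left corner of the bounding box.
Web: 18 × 140, A = 2 520 mm², x = 9 mm, Ī = 68 040 mm⁴.
Top flange (beyond web): 92 × 18, A = 1 656 mm², x = 64 mm, Ī = 1 168 032 mm⁴.
Bottom flange (beyond web): 92 × 18, A = 1 656 mm², x = 64 mm, Ī = 1 168 032 mm⁴.
Centroid: x̄ = ΣA·x / ΣA = 40.23457 mm.
Transfer each piece to the vertical centroidal axis using Ī + A·d² with d = x − 40.23457:
  web: d = -31.23457 mm → contributes +2 526 548 mm⁴
  top flange (beyond web): d = 23.76543 mm → contributes +2 103 334 mm⁴
  bottom flange (beyond web): d = 23.76543 mm → contributes +2 103 334 mm⁴
Total I = 6 733 215 mm⁴.
Extreme fibre distance c = 69.76543 mm; S = I/c = 96512.2 mm³.

S_y ≈ 9.6512 × 10⁴ mm³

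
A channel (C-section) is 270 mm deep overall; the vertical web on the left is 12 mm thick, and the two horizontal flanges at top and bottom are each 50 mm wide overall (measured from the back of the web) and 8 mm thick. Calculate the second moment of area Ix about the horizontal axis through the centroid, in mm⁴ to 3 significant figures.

Ix ≈ 3.01 × 10⁷ mm⁴

Break the section into simple shapes (no overlaps), measuring from the bottom-left corner of the bounding box.
Web: 12 × 270, A = 3 240 mm², y = 135 mm, Ī = 19 683 000 mm⁴.
Top flange (beyond web): 38 × 8, A = 304 mm², y = 266 mm, Ī = 1621.3 mm⁴.
Bottom flange (beyond web): 38 × 8, A = 304 mm², y = 4 mm, Ī = 1621.3 mm⁴.
By symmetry the centroid is at mid-height, ȳ = 135 mm.
Transfer each piece to the horizontal axis through the centroid using Ī + A·d² with d = y − 135:
  web: d = 0 mm → contributes +19 683 000 mm⁴
  top flange (beyond web): d = 131 mm → contributes +5 218 565 mm⁴
  bottom flange (beyond web): d = -131 mm → contributes +5 218 565 mm⁴
Total I = 30 120 131 mm⁴.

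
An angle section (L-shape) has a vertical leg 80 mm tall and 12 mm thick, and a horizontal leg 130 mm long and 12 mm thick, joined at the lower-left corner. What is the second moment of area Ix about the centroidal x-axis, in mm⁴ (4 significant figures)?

Break the section into simple shapes (no overlaps), measuring from the bottom-left corner of the bounding box.
Vertical leg: 12 × 80, A = 960 mm², y = 40 mm, Ī = 512 000 mm⁴.
Horizontal leg (remainder): 118 × 12, A = 1 416 mm², y = 6 mm, Ī = 16 992 mm⁴.
Centroid: ȳ = ΣA·y / ΣA = 19.7374 mm.
Transfer each piece to the centroidal x-axis using Ī + A·d² with d = y − 19.7374:
  vertical leg: d = 20.2626 mm → contributes +906 151 mm⁴
  horizontal leg (remainder): d = -13.7374 mm → contributes +284 213 mm⁴
Total I = 1 190 364 mm⁴.

Ix ≈ 1.190 × 10⁶ mm⁴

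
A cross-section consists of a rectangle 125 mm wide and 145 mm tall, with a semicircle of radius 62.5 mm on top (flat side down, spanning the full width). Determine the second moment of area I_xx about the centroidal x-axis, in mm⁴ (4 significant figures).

Break the section into simple shapes (no overlaps), measuring from the bottom-left corner of the bounding box.
Rectangular body: 125 × 145, A = 18 125 mm², y = 72.5 mm, Ī = 31 756 510 mm⁴.
Semicircular cap: semicircle r = 62.5, A = 6135.92 mm², y = 171.526 mm, Ī = 1 674 758 mm⁴.
Centroid: ȳ = ΣA·y / ΣA = 97.545 mm.
Transfer each piece to the centroidal x-axis using Ī + A·d² with d = y − 97.545:
  rectangular body: d = -25.045 mm → contributes +43 125 454 mm⁴
  semicircular cap: d = 73.9808 mm → contributes +35 257 661 mm⁴
Total I = 78 383 115 mm⁴.

I_xx ≈ 7.838 × 10⁷ mm⁴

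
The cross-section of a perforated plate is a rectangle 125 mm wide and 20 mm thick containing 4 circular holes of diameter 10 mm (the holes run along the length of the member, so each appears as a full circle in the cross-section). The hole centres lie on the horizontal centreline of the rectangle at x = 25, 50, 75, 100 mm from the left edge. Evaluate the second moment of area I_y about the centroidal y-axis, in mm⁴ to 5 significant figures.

I_y ≈ 3.0078 × 10⁶ mm⁴

Break the section into simple shapes (no overlaps), measuring from the bottom-left corner of the bounding box.
Plate: 125 × 20, A = 2 500 mm², x = 62.5 mm, Ī = 3 255 208 mm⁴.
Hole 1 (subtracted): ⌀10, A = 78.53982 mm², x = 25 mm, Ī = 490.8739 mm⁴.
Hole 2 (subtracted): ⌀10, A = 78.53982 mm², x = 50 mm, Ī = 490.8739 mm⁴.
Hole 3 (subtracted): ⌀10, A = 78.53982 mm², x = 75 mm, Ī = 490.8739 mm⁴.
Hole 4 (subtracted): ⌀10, A = 78.53982 mm², x = 100 mm, Ī = 490.8739 mm⁴.
By symmetry the centroid is at mid-width, x̄ = 62.5 mm.
Transfer each piece to the centroidal y-axis using Ī + A·d² with d = x − 62.5:
  plate: d = 0 mm → contributes +3 255 208 mm⁴
  hole 1: d = -37.5 mm → contributes −110937.5 mm⁴
  hole 2: d = -12.5 mm → contributes −12762.72 mm⁴
  hole 3: d = 12.5 mm → contributes −12762.72 mm⁴
  hole 4: d = 37.5 mm → contributes −110937.5 mm⁴
Total I = 3 007 808 mm⁴.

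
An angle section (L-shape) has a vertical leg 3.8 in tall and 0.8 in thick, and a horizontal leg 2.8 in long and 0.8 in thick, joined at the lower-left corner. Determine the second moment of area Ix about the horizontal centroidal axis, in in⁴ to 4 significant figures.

Break the section into simple shapes (no overlaps), measuring from the bottom-left corner of the bounding box.
Vertical leg: 0.8 × 3.8, A = 3.04 in², y = 1.9 in, Ī = 3.65813 in⁴.
Horizontal leg (remainder): 2 × 0.8, A = 1.6 in², y = 0.4 in, Ī = 0.0853333 in⁴.
Centroid: ȳ = ΣA·y / ΣA = 1.38276 in.
Transfer each piece to the horizontal centroidal axis using Ī + A·d² with d = y − 1.38276:
  vertical leg: d = 0.517241 in → contributes +4.47145 in⁴
  horizontal leg (remainder): d = -0.982759 in → contributes +1.63064 in⁴
Total I = 6.10209 in⁴.

Ix ≈ 6.102 in⁴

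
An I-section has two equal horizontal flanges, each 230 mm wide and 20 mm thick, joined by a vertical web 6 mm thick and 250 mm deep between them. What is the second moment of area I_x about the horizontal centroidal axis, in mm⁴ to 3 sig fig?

Treat the section as a set of non-overlapping primitives; coordinates are from the bounding-box lower-left.
Bottom flange: 230 × 20, A = 4 600 mm², y = 10 mm, Ī = 153 333 mm⁴.
Web: 6 × 250, A = 1 500 mm², y = 145 mm, Ī = 7 812 500 mm⁴.
Top flange: 230 × 20, A = 4 600 mm², y = 280 mm, Ī = 153 333 mm⁴.
By symmetry the centroid is at mid-height, ȳ = 145 mm.
Transfer each piece to the horizontal centroidal axis using Ī + A·d² with d = y − 145:
  bottom flange: d = -135 mm → contributes +83 988 333 mm⁴
  web: d = 0 mm → contributes +7 812 500 mm⁴
  top flange: d = 135 mm → contributes +83 988 333 mm⁴
Total I = 175 789 167 mm⁴.

I_x ≈ 1.76 × 10⁸ mm⁴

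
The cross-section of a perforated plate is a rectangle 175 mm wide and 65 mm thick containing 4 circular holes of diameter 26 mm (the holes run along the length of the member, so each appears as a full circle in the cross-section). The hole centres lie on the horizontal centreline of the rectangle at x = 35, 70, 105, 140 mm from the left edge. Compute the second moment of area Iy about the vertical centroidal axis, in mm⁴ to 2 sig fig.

Iy ≈ 2.6 × 10⁷ mm⁴

Decompose the section into non-overlapping parts with the origin at the bottom-left of its bounding rectangle.
Plate: 175 × 65, A = 11 375 mm², x = 87.5 mm, Ī = 29 029 948 mm⁴.
Hole 1 (subtracted): ⌀26, A = 530.9 mm², x = 35 mm, Ī = 22 432 mm⁴.
Hole 2 (subtracted): ⌀26, A = 530.9 mm², x = 70 mm, Ī = 22 432 mm⁴.
Hole 3 (subtracted): ⌀26, A = 530.9 mm², x = 105 mm, Ī = 22 432 mm⁴.
Hole 4 (subtracted): ⌀26, A = 530.9 mm², x = 140 mm, Ī = 22 432 mm⁴.
By symmetry the centroid is at mid-width, x̄ = 87.5 mm.
Transfer each piece to the vertical centroidal axis using Ī + A·d² with d = x − 87.5:
  plate: d = 0 mm → contributes +29 029 948 mm⁴
  hole 1: d = -52.5 mm → contributes −1 485 805 mm⁴
  hole 2: d = -17.5 mm → contributes −185 029 mm⁴
  hole 3: d = 17.5 mm → contributes −185 029 mm⁴
  hole 4: d = 52.5 mm → contributes −1 485 805 mm⁴
Total I = 25 688 280 mm⁴.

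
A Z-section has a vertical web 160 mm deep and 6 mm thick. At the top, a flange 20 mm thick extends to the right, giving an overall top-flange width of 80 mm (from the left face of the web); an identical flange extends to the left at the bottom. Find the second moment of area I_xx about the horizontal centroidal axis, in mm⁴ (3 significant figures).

I_xx ≈ 1.67 × 10⁷ mm⁴

Split into non-overlapping primitives; take the origin at the lower-left of the bounding box.
Web: 6 × 160, A = 960 mm², y = 80 mm, Ī = 2 048 000 mm⁴.
Top flange (beyond web): 74 × 20, A = 1 480 mm², y = 150 mm, Ī = 49 333 mm⁴.
Bottom flange (beyond web): 74 × 20, A = 1 480 mm², y = 10 mm, Ī = 49 333 mm⁴.
Centroid: ȳ = ΣA·y / ΣA = 80 mm.
Transfer each piece to the horizontal centroidal axis using Ī + A·d² with d = y − 80:
  web: d = 0 mm → contributes +2 048 000 mm⁴
  top flange (beyond web): d = 70 mm → contributes +7 301 333 mm⁴
  bottom flange (beyond web): d = -70 mm → contributes +7 301 333 mm⁴
Total I = 16 650 667 mm⁴.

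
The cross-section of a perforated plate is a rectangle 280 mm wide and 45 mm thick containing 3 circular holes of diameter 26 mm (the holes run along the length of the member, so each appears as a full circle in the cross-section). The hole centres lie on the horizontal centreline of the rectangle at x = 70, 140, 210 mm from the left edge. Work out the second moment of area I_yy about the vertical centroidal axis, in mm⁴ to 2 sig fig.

Break the section into simple shapes (no overlaps), measuring from the bottom-left corner of the bounding box.
Plate: 280 × 45, A = 12 600 mm², x = 140 mm, Ī = 82 320 000 mm⁴.
Hole 1 (subtracted): ⌀26, A = 530.9 mm², x = 70 mm, Ī = 22 432 mm⁴.
Hole 2 (subtracted): ⌀26, A = 530.9 mm², x = 140 mm, Ī = 22 432 mm⁴.
Hole 3 (subtracted): ⌀26, A = 530.9 mm², x = 210 mm, Ī = 22 432 mm⁴.
By symmetry the centroid is at mid-width, x̄ = 140 mm.
Transfer each piece to the vertical centroidal axis using Ī + A·d² with d = x − 140:
  plate: d = 0 mm → contributes +82 320 000 mm⁴
  hole 1: d = -70 mm → contributes −2 623 985 mm⁴
  hole 2: d = 0 mm → contributes −22 432 mm⁴
  hole 3: d = 70 mm → contributes −2 623 985 mm⁴
Total I = 77 049 599 mm⁴.

I_yy ≈ 7.7 × 10⁷ mm⁴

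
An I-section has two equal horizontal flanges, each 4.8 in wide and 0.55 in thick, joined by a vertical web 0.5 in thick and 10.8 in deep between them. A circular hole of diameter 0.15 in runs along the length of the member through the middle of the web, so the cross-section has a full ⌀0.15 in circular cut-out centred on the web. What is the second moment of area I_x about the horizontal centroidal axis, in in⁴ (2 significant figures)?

I_x ≈ 220 in⁴

Split into non-overlapping primitives; take the origin at the lower-left of the bounding box.
Bottom flange: 4.8 × 0.55, A = 2.64 in², y = 0.275 in, Ī = 0.06655 in⁴.
Web: 0.5 × 10.8, A = 5.4 in², y = 5.95 in, Ī = 52.49 in⁴.
Top flange: 4.8 × 0.55, A = 2.64 in², y = 11.63 in, Ī = 0.06655 in⁴.
Hole (subtracted): ⌀0.15, A = 0.01767 in², y = 5.95 in, Ī = 0.00002485 in⁴.
By symmetry the centroid is at mid-height, ȳ = 5.95 in.
Transfer each piece to the horizontal centroidal axis using Ī + A·d² with d = y − 5.95:
  bottom flange: d = -5.675 in → contributes +85.09 in⁴
  web: d = 0 in → contributes +52.49 in⁴
  top flange: d = 5.675 in → contributes +85.09 in⁴
  hole: d = 0 in → contributes −0.00002485 in⁴
Total I = 222.7 in⁴.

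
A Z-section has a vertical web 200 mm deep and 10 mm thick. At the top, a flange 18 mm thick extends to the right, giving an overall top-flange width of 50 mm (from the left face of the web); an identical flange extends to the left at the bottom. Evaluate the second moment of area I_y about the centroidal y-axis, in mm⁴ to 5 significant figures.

I_y ≈ 1.1087 × 10⁶ mm⁴

Treat the section as a set of non-overlapping primitives; coordinates are from the bounding-box lower-left.
Web: 10 × 200, A = 2 000 mm², x = 45 mm, Ī = 16666.67 mm⁴.
Top flange (beyond web): 40 × 18, A = 720 mm², x = 70 mm, Ī = 96 000 mm⁴.
Bottom flange (beyond web): 40 × 18, A = 720 mm², x = 20 mm, Ī = 96 000 mm⁴.
Centroid: x̄ = ΣA·x / ΣA = 45 mm.
Transfer each piece to the centroidal y-axis using Ī + A·d² with d = x − 45:
  web: d = 0 mm → contributes +16666.67 mm⁴
  top flange (beyond web): d = 25 mm → contributes +546 000 mm⁴
  bottom flange (beyond web): d = -25 mm → contributes +546 000 mm⁴
Total I = 1 108 667 mm⁴.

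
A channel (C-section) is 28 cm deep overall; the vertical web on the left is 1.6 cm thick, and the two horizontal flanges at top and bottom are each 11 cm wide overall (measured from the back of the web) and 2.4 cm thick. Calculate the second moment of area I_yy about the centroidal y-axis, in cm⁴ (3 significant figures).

Break the section into simple shapes (no overlaps), measuring from the bottom-left corner of the bounding box.
Web: 1.6 × 28, A = 44.8 cm², x = 0.8 cm, Ī = 9.5573 cm⁴.
Top flange (beyond web): 9.4 × 2.4, A = 22.56 cm², x = 6.3 cm, Ī = 166.12 cm⁴.
Bottom flange (beyond web): 9.4 × 2.4, A = 22.56 cm², x = 6.3 cm, Ī = 166.12 cm⁴.
Centroid: x̄ = ΣA·x / ΣA = 3.5598 cm.
Transfer each piece to the centroidal y-axis using Ī + A·d² with d = x − 3.5598:
  web: d = -2.7598 cm → contributes +350.77 cm⁴
  top flange (beyond web): d = 2.7402 cm → contributes +335.51 cm⁴
  bottom flange (beyond web): d = 2.7402 cm → contributes +335.51 cm⁴
Total I = 1021.8 cm⁴.

I_yy ≈ 1020 cm⁴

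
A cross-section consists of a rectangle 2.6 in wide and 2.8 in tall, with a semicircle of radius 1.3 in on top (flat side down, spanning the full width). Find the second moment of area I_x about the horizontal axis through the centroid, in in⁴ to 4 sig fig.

Split into non-overlapping primitives; take the origin at the lower-left of the bounding box.
Rectangular body: 2.6 × 2.8, A = 7.28 in², y = 1.4 in, Ī = 4.75627 in⁴.
Semicircular cap: semicircle r = 1.3, A = 2.65465 in², y = 3.35174 in, Ī = 0.313477 in⁴.
Centroid: ȳ = ΣA·y / ΣA = 1.92153 in.
Transfer each piece to the horizontal axis through the centroid using Ī + A·d² with d = y − 1.92153:
  rectangular body: d = -0.521525 in → contributes +6.73635 in⁴
  semicircular cap: d = 1.43021 in → contributes +5.74357 in⁴
Total I = 12.4799 in⁴.

I_x ≈ 12.48 in⁴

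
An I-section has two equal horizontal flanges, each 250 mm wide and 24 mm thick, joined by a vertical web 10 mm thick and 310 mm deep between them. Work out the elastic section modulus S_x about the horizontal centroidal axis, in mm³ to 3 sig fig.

S_x ≈ 2.01 × 10⁶ mm³

Decompose the section into non-overlapping parts with the origin at the bottom-left of its bounding rectangle.
Bottom flange: 250 × 24, A = 6 000 mm², y = 12 mm, Ī = 288 000 mm⁴.
Web: 10 × 310, A = 3 100 mm², y = 179 mm, Ī = 24 825 833 mm⁴.
Top flange: 250 × 24, A = 6 000 mm², y = 346 mm, Ī = 288 000 mm⁴.
By symmetry the centroid is at mid-height, ȳ = 179 mm.
Transfer each piece to the horizontal centroidal axis using Ī + A·d² with d = y − 179:
  bottom flange: d = -167 mm → contributes +167 622 000 mm⁴
  web: d = 0 mm → contributes +24 825 833 mm⁴
  top flange: d = 167 mm → contributes +167 622 000 mm⁴
Total I = 360 069 833 mm⁴.
Extreme fibre distance c = 179 mm; S = I/c = 2 011 563 mm³.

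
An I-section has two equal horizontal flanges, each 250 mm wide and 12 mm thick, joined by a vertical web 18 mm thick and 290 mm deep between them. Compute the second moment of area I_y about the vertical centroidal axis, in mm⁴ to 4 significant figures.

I_y ≈ 3.139 × 10⁷ mm⁴

Decompose the section into non-overlapping parts with the origin at the bottom-left of its bounding rectangle.
Bottom flange: 250 × 12, A = 3 000 mm², x = 125 mm, Ī = 15 625 000 mm⁴.
Web: 18 × 290, A = 5 220 mm², x = 125 mm, Ī = 140 940 mm⁴.
Top flange: 250 × 12, A = 3 000 mm², x = 125 mm, Ī = 15 625 000 mm⁴.
By symmetry the centroid is at mid-width, x̄ = 125 mm.
All pieces are centred on the vertical centroidal axis, so I = ΣĪ = 31 390 940 mm⁴.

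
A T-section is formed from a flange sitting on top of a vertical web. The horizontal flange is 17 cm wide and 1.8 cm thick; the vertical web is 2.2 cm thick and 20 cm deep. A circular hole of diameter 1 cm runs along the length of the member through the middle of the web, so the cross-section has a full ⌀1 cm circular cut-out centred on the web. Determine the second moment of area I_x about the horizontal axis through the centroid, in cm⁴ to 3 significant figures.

Treat the section as a set of non-overlapping primitives; coordinates are from the bounding-box lower-left.
Flange: 17 × 1.8, A = 30.6 cm², y = 20.9 cm, Ī = 8.262 cm⁴.
Web: 2.2 × 20, A = 44 cm², y = 10 cm, Ī = 1466.7 cm⁴.
Hole (subtracted): ⌀1, A = 0.7854 cm², y = 10 cm, Ī = 0.049087 cm⁴.
Centroid: ȳ = ΣA·y / ΣA = 14.519 cm.
Transfer each piece to the horizontal axis through the centroid using Ī + A·d² with d = y − 14.519:
  flange: d = 6.3814 cm → contributes +1254.4 cm⁴
  web: d = -4.5186 cm → contributes +2365.1 cm⁴
  hole: d = -4.5186 cm → contributes −16.085 cm⁴
Total I = 3603.3 cm⁴.

I_x ≈ 3600 cm⁴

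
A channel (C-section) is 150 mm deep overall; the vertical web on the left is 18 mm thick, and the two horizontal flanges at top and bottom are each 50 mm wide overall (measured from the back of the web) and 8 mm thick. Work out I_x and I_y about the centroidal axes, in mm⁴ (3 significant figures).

I_x ≈ 7.65 × 10⁶ mm⁴, I_y ≈ 3.86 × 10⁵ mm⁴

Treat the section as a set of non-overlapping primitives; coordinates are from the bounding-box lower-left.
Web: 18 × 150, A = 2 700 mm², y = 75 mm, Ī = 5 062 500 mm⁴.
Top flange (beyond web): 32 × 8, A = 256 mm², y = 146 mm, Ī = 1365.3 mm⁴.
Bottom flange (beyond web): 32 × 8, A = 256 mm², y = 4 mm, Ī = 1365.3 mm⁴.
By symmetry the centroid is at mid-height, ȳ = 75 mm.
Transfer each piece to the centroidal x-axis using Ī + A·d² with d = y − 75:
  web: d = 0 mm → contributes +5 062 500 mm⁴
  top flange (beyond web): d = 71 mm → contributes +1 291 861 mm⁴
  bottom flange (beyond web): d = -71 mm → contributes +1 291 861 mm⁴
Total I = 7 646 223 mm⁴.
For the y-axis: x̄ = 12.985 mm.
Repeating about the centroidal y-axis gives I_y = 385 582 mm⁴.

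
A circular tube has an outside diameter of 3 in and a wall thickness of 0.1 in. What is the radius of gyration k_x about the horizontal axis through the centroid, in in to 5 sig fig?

k_x ≈ 1.0259 in

Decompose the section into non-overlapping parts with the origin at the bottom-left of its bounding rectangle.
Outer circle: ⌀3, A = 7.068583 in², y = 1.5 in, Ī = 3.976078 in⁴.
Bore (subtracted): ⌀2.8, A = 6.157522 in², y = 1.5 in, Ī = 3.017186 in⁴.
By symmetry the centroid is at mid-height, ȳ = 1.5 in.
All pieces are centred on the horizontal axis through the centroid, so I = ΣĪ (holes subtracted) = 0.9588926 in⁴.
Radius of gyration: k = √(I/A) = √(0.9588926 / 0.9110619) = 1.025914 in.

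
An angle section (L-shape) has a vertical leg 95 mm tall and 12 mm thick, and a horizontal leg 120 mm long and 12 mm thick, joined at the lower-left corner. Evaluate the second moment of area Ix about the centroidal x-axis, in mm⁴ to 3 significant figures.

Split into non-overlapping primitives; take the origin at the lower-left of the bounding box.
Vertical leg: 12 × 95, A = 1 140 mm², y = 47.5 mm, Ī = 857 375 mm⁴.
Horizontal leg (remainder): 108 × 12, A = 1 296 mm², y = 6 mm, Ī = 15 552 mm⁴.
Centroid: ȳ = ΣA·y / ΣA = 25.421 mm.
Transfer each piece to the centroidal x-axis using Ī + A·d² with d = y − 25.421:
  vertical leg: d = 22.079 mm → contributes +1 413 096 mm⁴
  horizontal leg (remainder): d = -19.421 mm → contributes +504 380 mm⁴
Total I = 1 917 476 mm⁴.

Ix ≈ 1.92 × 10⁶ mm⁴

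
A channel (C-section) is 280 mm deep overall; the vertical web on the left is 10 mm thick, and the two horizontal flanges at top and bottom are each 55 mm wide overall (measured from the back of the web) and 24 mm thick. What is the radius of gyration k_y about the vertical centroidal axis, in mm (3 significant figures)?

Split into non-overlapping primitives; take the origin at the lower-left of the bounding box.
Web: 10 × 280, A = 2 800 mm², x = 5 mm, Ī = 23 333 mm⁴.
Top flange (beyond web): 45 × 24, A = 1 080 mm², x = 32.5 mm, Ī = 182 250 mm⁴.
Bottom flange (beyond web): 45 × 24, A = 1 080 mm², x = 32.5 mm, Ī = 182 250 mm⁴.
Centroid: x̄ = ΣA·x / ΣA = 16.976 mm.
Transfer each piece to the vertical centroidal axis using Ī + A·d² with d = x − 16.976:
  web: d = -11.976 mm → contributes +424 909 mm⁴
  top flange (beyond web): d = 15.524 mm → contributes +442 531 mm⁴
  bottom flange (beyond web): d = 15.524 mm → contributes +442 531 mm⁴
Total I = 1 309 970 mm⁴.
Radius of gyration: k = √(I/A) = √(1 309 970 / 4 960) = 16.251 mm.

k_y ≈ 16.3 mm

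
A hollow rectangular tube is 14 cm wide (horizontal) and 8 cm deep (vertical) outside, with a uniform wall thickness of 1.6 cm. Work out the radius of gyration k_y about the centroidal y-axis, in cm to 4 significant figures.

Split into non-overlapping primitives; take the origin at the lower-left of the bounding box.
Outer rectangle: 14 × 8, A = 112 cm², x = 7 cm, Ī = 1829.33 cm⁴.
Inner void (subtracted): 10.8 × 4.8, A = 51.84 cm², x = 7 cm, Ī = 503.885 cm⁴.
By symmetry the centroid is at mid-width, x̄ = 7 cm.
All pieces are centred on the centroidal y-axis, so I = ΣĪ (holes subtracted) = 1325.45 cm⁴.
Radius of gyration: k = √(I/A) = √(1325.45 / 60.16) = 4.69383 cm.

k_y ≈ 4.694 cm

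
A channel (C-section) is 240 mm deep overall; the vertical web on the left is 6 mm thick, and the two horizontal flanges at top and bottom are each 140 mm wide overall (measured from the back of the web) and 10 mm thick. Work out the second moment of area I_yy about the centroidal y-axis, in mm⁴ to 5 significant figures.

I_yy ≈ 8.6043 × 10⁶ mm⁴

Treat the section as a set of non-overlapping primitives; coordinates are from the bounding-box lower-left.
Web: 6 × 240, A = 1 440 mm², x = 3 mm, Ī = 4 320 mm⁴.
Top flange (beyond web): 134 × 10, A = 1 340 mm², x = 73 mm, Ī = 2 005 087 mm⁴.
Bottom flange (beyond web): 134 × 10, A = 1 340 mm², x = 73 mm, Ī = 2 005 087 mm⁴.
Centroid: x̄ = ΣA·x / ΣA = 48.53398 mm.
Transfer each piece to the centroidal y-axis using Ī + A·d² with d = x − 48.53398:
  web: d = -45.53398 mm → contributes +2 989 934 mm⁴
  top flange (beyond web): d = 24.46602 mm → contributes +2 807 192 mm⁴
  bottom flange (beyond web): d = 24.46602 mm → contributes +2 807 192 mm⁴
Total I = 8 604 319 mm⁴.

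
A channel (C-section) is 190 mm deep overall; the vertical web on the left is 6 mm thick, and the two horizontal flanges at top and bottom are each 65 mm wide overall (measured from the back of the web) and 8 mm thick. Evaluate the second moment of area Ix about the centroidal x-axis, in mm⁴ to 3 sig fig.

Decompose the section into non-overlapping parts with the origin at the bottom-left of its bounding rectangle.
Web: 6 × 190, A = 1 140 mm², y = 95 mm, Ī = 3 429 500 mm⁴.
Top flange (beyond web): 59 × 8, A = 472 mm², y = 186 mm, Ī = 2517.3 mm⁴.
Bottom flange (beyond web): 59 × 8, A = 472 mm², y = 4 mm, Ī = 2517.3 mm⁴.
By symmetry the centroid is at mid-height, ȳ = 95 mm.
Transfer each piece to the centroidal x-axis using Ī + A·d² with d = y − 95:
  web: d = 0 mm → contributes +3 429 500 mm⁴
  top flange (beyond web): d = 91 mm → contributes +3 911 149 mm⁴
  bottom flange (beyond web): d = -91 mm → contributes +3 911 149 mm⁴
Total I = 11 251 799 mm⁴.

Ix ≈ 1.13 × 10⁷ mm⁴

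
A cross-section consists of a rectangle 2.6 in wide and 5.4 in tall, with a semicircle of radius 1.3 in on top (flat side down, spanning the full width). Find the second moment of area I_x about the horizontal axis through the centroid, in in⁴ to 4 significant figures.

I_x ≈ 58.04 in⁴

Break the section into simple shapes (no overlaps), measuring from the bottom-left corner of the bounding box.
Rectangular body: 2.6 × 5.4, A = 14.04 in², y = 2.7 in, Ī = 34.1172 in⁴.
Semicircular cap: semicircle r = 1.3, A = 2.65465 in², y = 5.95174 in, Ī = 0.313477 in⁴.
Centroid: ȳ = ΣA·y / ΣA = 3.21706 in.
Transfer each piece to the horizontal axis through the centroid using Ī + A·d² with d = y − 3.21706:
  rectangular body: d = -0.517065 in → contributes +37.8709 in⁴
  semicircular cap: d = 2.73467 in → contributes +20.1661 in⁴
Total I = 58.0369 in⁴.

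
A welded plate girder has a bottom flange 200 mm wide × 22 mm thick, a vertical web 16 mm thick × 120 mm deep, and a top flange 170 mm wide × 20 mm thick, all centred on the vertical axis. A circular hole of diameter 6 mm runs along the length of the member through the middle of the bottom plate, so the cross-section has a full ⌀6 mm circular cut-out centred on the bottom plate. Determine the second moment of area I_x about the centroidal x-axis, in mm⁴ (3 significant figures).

I_x ≈ 4.08 × 10⁷ mm⁴

Break the section into simple shapes (no overlaps), measuring from the bottom-left corner of the bounding box.
Bottom plate: 200 × 22, A = 4 400 mm², y = 11 mm, Ī = 177 467 mm⁴.
Web plate: 16 × 120, A = 1 920 mm², y = 82 mm, Ī = 2 304 000 mm⁴.
Top plate: 170 × 20, A = 3 400 mm², y = 152 mm, Ī = 113 333 mm⁴.
Hole (subtracted): ⌀6, A = 28.274 mm², y = 11 mm, Ī = 63.617 mm⁴.
Centroid: ȳ = ΣA·y / ΣA = 74.53 mm.
Transfer each piece to the centroidal x-axis using Ī + A·d² with d = y − 74.53:
  bottom plate: d = -63.53 mm → contributes +17 936 404 mm⁴
  web plate: d = 7.4695 mm → contributes +2 411 124 mm⁴
  top plate: d = 77.47 mm → contributes +20 518 523 mm⁴
  hole: d = -63.53 mm → contributes −114 182 mm⁴
Total I = 40 751 868 mm⁴.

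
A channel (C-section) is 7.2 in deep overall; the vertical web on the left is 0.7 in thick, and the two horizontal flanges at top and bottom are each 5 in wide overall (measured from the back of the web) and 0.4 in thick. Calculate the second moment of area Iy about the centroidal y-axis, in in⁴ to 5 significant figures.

Decompose the section into non-overlapping parts with the origin at the bottom-left of its bounding rectangle.
Web: 0.7 × 7.2, A = 5.04 in², x = 0.35 in, Ī = 0.2058 in⁴.
Top flange (beyond web): 4.3 × 0.4, A = 1.72 in², x = 2.85 in, Ī = 2.650233 in⁴.
Bottom flange (beyond web): 4.3 × 0.4, A = 1.72 in², x = 2.85 in, Ī = 2.650233 in⁴.
Centroid: x̄ = ΣA·x / ΣA = 1.364151 in.
Transfer each piece to the centroidal y-axis using Ī + A·d² with d = x − 1.364151:
  web: d = -1.014151 in → contributes +5.389451 in⁴
  top flange (beyond web): d = 1.485849 in → contributes +6.447559 in⁴
  bottom flange (beyond web): d = 1.485849 in → contributes +6.447559 in⁴
Total I = 18.28457 in⁴.

Iy ≈ 18.285 in⁴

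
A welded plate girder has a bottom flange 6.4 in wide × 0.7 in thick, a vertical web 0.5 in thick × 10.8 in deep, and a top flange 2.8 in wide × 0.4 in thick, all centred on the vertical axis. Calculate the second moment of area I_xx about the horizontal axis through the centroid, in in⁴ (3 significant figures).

Decompose the section into non-overlapping parts with the origin at the bottom-left of its bounding rectangle.
Bottom plate: 6.4 × 0.7, A = 4.48 in², y = 0.35 in, Ī = 0.18293 in⁴.
Web plate: 0.5 × 10.8, A = 5.4 in², y = 6.1 in, Ī = 52.488 in⁴.
Top plate: 2.8 × 0.4, A = 1.12 in², y = 11.7 in, Ī = 0.014933 in⁴.
Centroid: ȳ = ΣA·y / ΣA = 4.3284 in.
Transfer each piece to the horizontal axis through the centroid using Ī + A·d² with d = y − 4.3284:
  bottom plate: d = -3.9784 in → contributes +71.09 in⁴
  web plate: d = 1.7716 in → contributes +69.437 in⁴
  top plate: d = 7.3716 in → contributes +60.877 in⁴
Total I = 201.4 in⁴.

I_xx ≈ 201 in⁴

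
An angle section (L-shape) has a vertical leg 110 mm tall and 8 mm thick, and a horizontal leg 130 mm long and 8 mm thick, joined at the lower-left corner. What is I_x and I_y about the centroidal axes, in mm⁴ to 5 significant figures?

Split into non-overlapping primitives; take the origin at the lower-left of the bounding box.
Vertical leg: 8 × 110, A = 880 mm², y = 55 mm, Ī = 887333.3 mm⁴.
Horizontal leg (remainder): 122 × 8, A = 976 mm², y = 4 mm, Ī = 5205.333 mm⁴.
Centroid: ȳ = ΣA·y / ΣA = 28.18103 mm.
Transfer each piece to the centroidal x-axis using Ī + A·d² with d = y − 28.18103:
  vertical leg: d = 26.81897 mm → contributes +1 520 279 mm⁴
  horizontal leg (remainder): d = -24.18103 mm → contributes +575894.4 mm⁴
Total I = 2 096 174 mm⁴.
For the y-axis: x̄ = 38.18103 mm.
Repeating about the centroidal y-axis gives I_y = 3 170 414 mm⁴.

I_x ≈ 2.0962 × 10⁶ mm⁴, I_y ≈ 3.1704 × 10⁶ mm⁴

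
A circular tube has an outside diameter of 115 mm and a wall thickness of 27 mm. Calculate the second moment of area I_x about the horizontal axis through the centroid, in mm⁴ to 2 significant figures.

I_x ≈ 7.9 × 10⁶ mm⁴

Decompose the section into non-overlapping parts with the origin at the bottom-left of its bounding rectangle.
Outer circle: ⌀115, A = 10 387 mm², y = 57.5 mm, Ī = 8 585 414 mm⁴.
Bore (subtracted): ⌀61, A = 2 922 mm², y = 57.5 mm, Ī = 679 656 mm⁴.
By symmetry the centroid is at mid-height, ȳ = 57.5 mm.
All pieces are centred on the horizontal axis through the centroid, so I = ΣĪ (holes subtracted) = 7 905 758 mm⁴.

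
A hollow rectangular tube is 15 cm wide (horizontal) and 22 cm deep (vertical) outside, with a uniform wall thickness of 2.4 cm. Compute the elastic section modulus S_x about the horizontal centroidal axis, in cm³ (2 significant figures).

S_x ≈ 820 cm³

Break the section into simple shapes (no overlaps), measuring from the bottom-left corner of the bounding box.
Outer rectangle: 15 × 22, A = 330 cm², y = 11 cm, Ī = 13 310 cm⁴.
Inner void (subtracted): 10.2 × 17.2, A = 175.4 cm², y = 11 cm, Ī = 4 325 cm⁴.
By symmetry the centroid is at mid-height, ȳ = 11 cm.
All pieces are centred on the horizontal centroidal axis, so I = ΣĪ (holes subtracted) = 8 985 cm⁴.
Extreme fibre distance c = 11 cm; S = I/c = 816.8 cm³.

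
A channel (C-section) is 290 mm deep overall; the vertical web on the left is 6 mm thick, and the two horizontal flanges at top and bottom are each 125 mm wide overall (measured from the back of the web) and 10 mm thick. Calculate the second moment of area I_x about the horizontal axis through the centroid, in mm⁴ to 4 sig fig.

Split into non-overlapping primitives; take the origin at the lower-left of the bounding box.
Web: 6 × 290, A = 1 740 mm², y = 145 mm, Ī = 12 194 500 mm⁴.
Top flange (beyond web): 119 × 10, A = 1 190 mm², y = 285 mm, Ī = 9916.67 mm⁴.
Bottom flange (beyond web): 119 × 10, A = 1 190 mm², y = 5 mm, Ī = 9916.67 mm⁴.
By symmetry the centroid is at mid-height, ȳ = 145 mm.
Transfer each piece to the horizontal axis through the centroid using Ī + A·d² with d = y − 145:
  web: d = 0 mm → contributes +12 194 500 mm⁴
  top flange (beyond web): d = 140 mm → contributes +23 333 917 mm⁴
  bottom flange (beyond web): d = -140 mm → contributes +23 333 917 mm⁴
Total I = 58 862 333 mm⁴.

I_x ≈ 5.886 × 10⁷ mm⁴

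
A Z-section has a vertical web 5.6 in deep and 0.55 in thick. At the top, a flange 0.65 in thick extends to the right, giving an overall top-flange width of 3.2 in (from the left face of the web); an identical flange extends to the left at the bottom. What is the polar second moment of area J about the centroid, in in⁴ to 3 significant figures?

Decompose the section into non-overlapping parts with the origin at the bottom-left of its bounding rectangle.
Web: 0.55 × 5.6, A = 3.08 in², y = 2.8 in, Ī = 8.0491 in⁴.
Top flange (beyond web): 2.65 × 0.65, A = 1.7225 in², y = 5.275 in, Ī = 0.060646 in⁴.
Bottom flange (beyond web): 2.65 × 0.65, A = 1.7225 in², y = 0.325 in, Ī = 0.060646 in⁴.
Centroid: ȳ = ΣA·y / ΣA = 2.8 in.
Transfer each piece to the centroidal x-axis using Ī + A·d² with d = y − 2.8:
  web: d = 0 in → contributes +8.0491 in⁴
  top flange (beyond web): d = 2.475 in → contributes +10.612 in⁴
  bottom flange (beyond web): d = -2.475 in → contributes +10.612 in⁴
Total I = 29.273 in⁴.
For the y-axis: x̄ = 2.925 in.
Repeating about the centroidal y-axis gives I_y = 10.913 in⁴.
Polar second moment: J = I_x + I_y = 40.186 in⁴.

J ≈ 40.2 in⁴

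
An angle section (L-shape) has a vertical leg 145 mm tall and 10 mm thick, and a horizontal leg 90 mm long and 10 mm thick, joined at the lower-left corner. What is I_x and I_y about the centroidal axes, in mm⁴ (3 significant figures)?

Break the section into simple shapes (no overlaps), measuring from the bottom-left corner of the bounding box.
Vertical leg: 10 × 145, A = 1 450 mm², y = 72.5 mm, Ī = 2 540 521 mm⁴.
Horizontal leg (remainder): 80 × 10, A = 800 mm², y = 5 mm, Ī = 6666.7 mm⁴.
Centroid: ȳ = ΣA·y / ΣA = 48.5 mm.
Transfer each piece to the centroidal x-axis using Ī + A·d² with d = y − 48.5:
  vertical leg: d = 24 mm → contributes +3 375 721 mm⁴
  horizontal leg (remainder): d = -43.5 mm → contributes +1 520 467 mm⁴
Total I = 4 896 188 mm⁴.
For the y-axis: x̄ = 21 mm.
Repeating about the centroidal y-axis gives I_y = 1 482 750 mm⁴.

I_x ≈ 4.90 × 10⁶ mm⁴, I_y ≈ 1.48 × 10⁶ mm⁴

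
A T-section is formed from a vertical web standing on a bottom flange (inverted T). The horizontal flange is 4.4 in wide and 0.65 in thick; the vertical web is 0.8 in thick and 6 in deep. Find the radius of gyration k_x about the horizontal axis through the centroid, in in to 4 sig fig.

Break the section into simple shapes (no overlaps), measuring from the bottom-left corner of the bounding box.
Flange: 4.4 × 0.65, A = 2.86 in², y = 0.325 in, Ī = 0.100696 in⁴.
Web: 0.8 × 6, A = 4.8 in², y = 3.65 in, Ī = 14.4 in⁴.
Centroid: ȳ = ΣA·y / ΣA = 2.40855 in.
Transfer each piece to the horizontal axis through the centroid using Ī + A·d² with d = y − 2.40855:
  flange: d = -2.08355 in → contributes +12.5165 in⁴
  web: d = 1.24145 in → contributes +21.7977 in⁴
Total I = 34.3142 in⁴.
Radius of gyration: k = √(I/A) = √(34.3142 / 7.66) = 2.11652 in.

k_x ≈ 2.117 in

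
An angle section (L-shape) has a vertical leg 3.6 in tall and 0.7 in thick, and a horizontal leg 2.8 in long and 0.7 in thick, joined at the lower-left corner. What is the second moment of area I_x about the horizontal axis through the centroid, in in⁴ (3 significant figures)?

I_x ≈ 4.73 in⁴

Treat the section as a set of non-overlapping primitives; coordinates are from the bounding-box lower-left.
Vertical leg: 0.7 × 3.6, A = 2.52 in², y = 1.8 in, Ī = 2.7216 in⁴.
Horizontal leg (remainder): 2.1 × 0.7, A = 1.47 in², y = 0.35 in, Ī = 0.060025 in⁴.
Centroid: ȳ = ΣA·y / ΣA = 1.2658 in.
Transfer each piece to the horizontal axis through the centroid using Ī + A·d² with d = y − 1.2658:
  vertical leg: d = 0.53421 in → contributes +3.4408 in⁴
  horizontal leg (remainder): d = -0.91579 in → contributes +1.2929 in⁴
Total I = 4.7336 in⁴.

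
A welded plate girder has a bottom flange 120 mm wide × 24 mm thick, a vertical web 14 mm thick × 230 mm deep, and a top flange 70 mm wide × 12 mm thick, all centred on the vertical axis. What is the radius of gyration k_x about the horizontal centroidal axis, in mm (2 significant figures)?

Treat the section as a set of non-overlapping primitives; coordinates are from the bounding-box lower-left.
Bottom plate: 120 × 24, A = 2 880 mm², y = 12 mm, Ī = 138 240 mm⁴.
Web plate: 14 × 230, A = 3 220 mm², y = 139 mm, Ī = 14 194 833 mm⁴.
Top plate: 70 × 12, A = 840 mm², y = 260 mm, Ī = 10 080 mm⁴.
Centroid: ȳ = ΣA·y / ΣA = 100.9 mm.
Transfer each piece to the horizontal centroidal axis using Ī + A·d² with d = y − 100.9:
  bottom plate: d = -88.94 mm → contributes +22 921 183 mm⁴
  web plate: d = 38.06 mm → contributes +18 858 629 mm⁴
  top plate: d = 159.1 mm → contributes +21 261 519 mm⁴
Total I = 63 041 330 mm⁴.
Radius of gyration: k = √(I/A) = √(63 041 330 / 6 940) = 95.31 mm.

k_x ≈ 95 mm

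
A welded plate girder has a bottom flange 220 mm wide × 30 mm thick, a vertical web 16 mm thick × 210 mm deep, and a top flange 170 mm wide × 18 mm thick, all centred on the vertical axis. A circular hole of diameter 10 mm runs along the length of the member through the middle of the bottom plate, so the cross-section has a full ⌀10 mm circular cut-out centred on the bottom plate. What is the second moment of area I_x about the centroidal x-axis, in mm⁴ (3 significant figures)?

Decompose the section into non-overlapping parts with the origin at the bottom-left of its bounding rectangle.
Bottom plate: 220 × 30, A = 6 600 mm², y = 15 mm, Ī = 495 000 mm⁴.
Web plate: 16 × 210, A = 3 360 mm², y = 135 mm, Ī = 12 348 000 mm⁴.
Top plate: 170 × 18, A = 3 060 mm², y = 249 mm, Ī = 82 620 mm⁴.
Hole (subtracted): ⌀10, A = 78.54 mm², y = 15 mm, Ī = 490.87 mm⁴.
Centroid: ȳ = ΣA·y / ΣA = 101.48 mm.
Transfer each piece to the centroidal x-axis using Ī + A·d² with d = y − 101.48:
  bottom plate: d = -86.485 mm → contributes +49 860 532 mm⁴
  web plate: d = 33.515 mm → contributes +16 122 176 mm⁴
  top plate: d = 147.52 mm → contributes +66 670 439 mm⁴
  hole: d = -86.485 mm → contributes −587 939 mm⁴
Total I = 132 065 207 mm⁴.

I_x ≈ 1.32 × 10⁸ mm⁴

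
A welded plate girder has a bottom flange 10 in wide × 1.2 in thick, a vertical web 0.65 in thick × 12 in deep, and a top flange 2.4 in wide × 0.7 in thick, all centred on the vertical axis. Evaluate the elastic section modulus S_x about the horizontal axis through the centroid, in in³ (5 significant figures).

S_x ≈ 47.209 in³

Split into non-overlapping primitives; take the origin at the lower-left of the bounding box.
Bottom plate: 10 × 1.2, A = 12 in², y = 0.6 in, Ī = 1.44 in⁴.
Web plate: 0.65 × 12, A = 7.8 in², y = 7.2 in, Ī = 93.6 in⁴.
Top plate: 2.4 × 0.7, A = 1.68 in², y = 13.55 in, Ī = 0.0686 in⁴.
Centroid: ȳ = ΣA·y / ΣA = 4.009497 in.
Transfer each piece to the horizontal axis through the centroid using Ī + A·d² with d = y − 4.009497:
  bottom plate: d = -3.409497 in → contributes +140.9361 in⁴
  web plate: d = 3.190503 in → contributes +172.9986 in⁴
  top plate: d = 9.540503 in → contributes +152.9842 in⁴
Total I = 466.9189 in⁴.
Extreme fibre distance c = 9.890503 in; S = I/c = 47.20881 in³.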